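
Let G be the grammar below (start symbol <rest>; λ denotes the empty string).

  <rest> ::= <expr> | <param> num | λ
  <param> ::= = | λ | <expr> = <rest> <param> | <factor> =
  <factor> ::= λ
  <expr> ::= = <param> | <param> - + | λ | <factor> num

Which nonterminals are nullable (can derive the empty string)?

Directly nullable (have an λ-production): <rest>, <param>, <factor>, <expr>.

{ <expr>, <factor>, <param>, <rest> }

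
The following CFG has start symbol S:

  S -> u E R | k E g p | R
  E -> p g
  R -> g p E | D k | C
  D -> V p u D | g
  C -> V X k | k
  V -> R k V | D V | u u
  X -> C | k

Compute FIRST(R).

R -> g p E contributes {g}.
From R -> D k: add FIRST(D) = { g, k, u }.
From R -> C: add FIRST(C) = { g, k, u }.
Union: FIRST(R) = { g, k, u }.

{ g, k, u }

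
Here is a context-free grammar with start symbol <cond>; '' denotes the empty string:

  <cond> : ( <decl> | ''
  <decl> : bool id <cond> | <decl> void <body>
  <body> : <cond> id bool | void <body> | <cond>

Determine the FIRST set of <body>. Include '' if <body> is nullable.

From <body> : <cond> id bool: <cond> nullable, take FIRST(<cond>) ∪ {id} = { (, id }.
<body> : void <body> contributes {void}.
From <body> : <cond>: add FIRST(<cond>) = { (, '' } (including '' since <cond> is nullable).
Union: FIRST(<body>) = { (, id, void, '' }.

{ (, id, void, '' }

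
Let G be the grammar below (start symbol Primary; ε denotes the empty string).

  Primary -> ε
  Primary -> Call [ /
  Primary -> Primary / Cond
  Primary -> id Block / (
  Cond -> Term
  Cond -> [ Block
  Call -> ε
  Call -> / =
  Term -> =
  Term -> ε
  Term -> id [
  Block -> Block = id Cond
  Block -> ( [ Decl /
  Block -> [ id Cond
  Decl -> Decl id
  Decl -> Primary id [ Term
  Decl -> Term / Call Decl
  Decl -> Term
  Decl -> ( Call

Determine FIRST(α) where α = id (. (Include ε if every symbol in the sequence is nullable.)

{ id }

id is a terminal; add {id} and stop.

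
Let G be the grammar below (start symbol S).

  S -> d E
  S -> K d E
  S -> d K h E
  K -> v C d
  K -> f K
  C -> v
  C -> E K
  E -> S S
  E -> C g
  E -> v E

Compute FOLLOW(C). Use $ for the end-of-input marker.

In K -> v C d: add FIRST(d) = { d }.
In E -> C g: add FIRST(g) = { g }.
Union: FOLLOW(C) = { d, g }.

{ d, g }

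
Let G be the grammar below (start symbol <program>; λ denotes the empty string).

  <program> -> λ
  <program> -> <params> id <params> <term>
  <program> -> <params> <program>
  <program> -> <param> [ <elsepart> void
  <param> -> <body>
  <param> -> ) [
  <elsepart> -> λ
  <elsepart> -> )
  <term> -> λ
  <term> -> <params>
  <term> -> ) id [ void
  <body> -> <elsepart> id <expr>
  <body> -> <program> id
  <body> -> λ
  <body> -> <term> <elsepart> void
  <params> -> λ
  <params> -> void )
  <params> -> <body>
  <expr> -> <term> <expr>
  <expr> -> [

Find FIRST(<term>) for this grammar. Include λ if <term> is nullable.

{ ), [, id, void, λ }

<term> -> λ contributes λ.
From <term> -> <params>: add FIRST(<params>) = { ), [, id, void, λ } (including λ since <params> is nullable).
<term> -> ) id [ void contributes {)}.
Union: FIRST(<term>) = { ), [, id, void, λ }.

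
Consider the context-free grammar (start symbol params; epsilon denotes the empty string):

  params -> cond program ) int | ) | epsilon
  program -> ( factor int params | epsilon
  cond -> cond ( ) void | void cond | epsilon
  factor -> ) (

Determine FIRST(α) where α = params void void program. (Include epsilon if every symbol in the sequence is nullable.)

{ (, ), void }

Add FIRST(params)\{epsilon} = { (, ), void }; params is nullable, continue.
void is a terminal; add {void} and stop.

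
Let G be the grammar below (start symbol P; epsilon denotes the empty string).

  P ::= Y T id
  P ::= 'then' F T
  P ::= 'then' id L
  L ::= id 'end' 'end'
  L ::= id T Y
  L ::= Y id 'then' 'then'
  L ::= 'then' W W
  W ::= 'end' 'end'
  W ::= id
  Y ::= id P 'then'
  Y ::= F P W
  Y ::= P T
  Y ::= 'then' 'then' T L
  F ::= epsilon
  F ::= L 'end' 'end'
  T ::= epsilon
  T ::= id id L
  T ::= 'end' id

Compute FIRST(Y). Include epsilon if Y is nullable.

Y ::= id P 'then' contributes {id}.
From Y ::= F P W: F nullable, take FIRST(F) ∪ FIRST(P) = { 'then', id }.
From Y ::= P T: add FIRST(P) = { 'then', id }.
Y ::= 'then' 'then' T L contributes {'then'}.
Union: FIRST(Y) = { 'then', id }.

{ 'then', id }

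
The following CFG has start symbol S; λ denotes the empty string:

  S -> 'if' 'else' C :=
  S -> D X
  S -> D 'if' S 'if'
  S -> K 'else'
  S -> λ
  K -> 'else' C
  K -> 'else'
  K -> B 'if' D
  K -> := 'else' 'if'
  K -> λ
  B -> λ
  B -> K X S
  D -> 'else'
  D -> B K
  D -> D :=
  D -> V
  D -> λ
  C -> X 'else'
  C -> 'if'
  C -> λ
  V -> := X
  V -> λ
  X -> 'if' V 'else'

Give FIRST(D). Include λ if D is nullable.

{ 'else', 'if', :=, λ }

D -> 'else' contributes {'else'}.
From D -> B K: B, K nullable, take FIRST(B) ∪ FIRST(K) = { 'else', 'if', := }; also λ since the whole RHS is nullable.
From D -> D :=: D nullable, take FIRST(D) ∪ {:=} = { 'else', 'if', := }.
From D -> V: add FIRST(V) = { :=, λ } (including λ since V is nullable).
D -> λ contributes λ.
Union: FIRST(D) = { 'else', 'if', :=, λ }.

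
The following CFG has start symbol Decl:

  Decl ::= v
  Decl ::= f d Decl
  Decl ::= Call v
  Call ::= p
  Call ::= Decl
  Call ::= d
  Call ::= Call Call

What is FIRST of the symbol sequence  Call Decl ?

Add FIRST(Call) = { d, f, p, v }; Call is not nullable, stop.

{ d, f, p, v }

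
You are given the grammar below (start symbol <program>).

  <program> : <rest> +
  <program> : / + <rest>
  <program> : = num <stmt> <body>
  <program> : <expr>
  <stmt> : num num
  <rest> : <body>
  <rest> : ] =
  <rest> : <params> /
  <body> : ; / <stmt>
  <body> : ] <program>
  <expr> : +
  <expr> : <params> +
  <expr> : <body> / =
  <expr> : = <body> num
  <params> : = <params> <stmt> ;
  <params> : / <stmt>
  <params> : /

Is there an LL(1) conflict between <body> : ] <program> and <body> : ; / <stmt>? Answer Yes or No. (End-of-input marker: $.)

No

FIRST(] <program>) = { ] } and FIRST(; / <stmt>) = { ; }.
The FIRST sets are disjoint and neither alternative is nullable — no conflict.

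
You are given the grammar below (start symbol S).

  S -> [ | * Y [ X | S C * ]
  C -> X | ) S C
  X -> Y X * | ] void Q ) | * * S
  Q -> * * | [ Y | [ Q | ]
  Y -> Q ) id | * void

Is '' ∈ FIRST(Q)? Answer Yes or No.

No

No nonterminal in this grammar is nullable.
No production of Q has an RHS whose symbols are all nullable, so Q is not nullable.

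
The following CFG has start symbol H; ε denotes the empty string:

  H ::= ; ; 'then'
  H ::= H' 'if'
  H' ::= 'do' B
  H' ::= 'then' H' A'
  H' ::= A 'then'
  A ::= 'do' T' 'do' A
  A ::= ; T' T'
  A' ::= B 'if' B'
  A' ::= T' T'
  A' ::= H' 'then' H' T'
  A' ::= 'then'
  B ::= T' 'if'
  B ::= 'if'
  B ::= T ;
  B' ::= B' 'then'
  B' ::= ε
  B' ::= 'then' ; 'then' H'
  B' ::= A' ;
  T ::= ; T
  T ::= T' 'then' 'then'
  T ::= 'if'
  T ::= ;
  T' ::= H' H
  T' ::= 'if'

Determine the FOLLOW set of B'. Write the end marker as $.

In A' ::= B 'if' B': B' is at the end, add FOLLOW(A') = { 'do', 'if', 'then', ; }.
In B' ::= B' 'then': add FIRST('then') = { 'then' }.
Union: FOLLOW(B') = { 'do', 'if', 'then', ; }.

{ 'do', 'if', 'then', ; }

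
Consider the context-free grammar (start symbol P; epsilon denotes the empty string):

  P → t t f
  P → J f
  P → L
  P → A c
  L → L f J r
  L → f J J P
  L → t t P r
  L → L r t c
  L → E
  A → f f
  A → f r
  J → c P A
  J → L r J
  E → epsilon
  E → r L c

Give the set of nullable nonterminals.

{ E, L, P }

Directly nullable (have an epsilon-production): E.
L → E with every symbol nullable, so L is nullable.
P → L with every symbol nullable, so P is nullable.
No other nonterminal has a production whose RHS symbols are all nullable.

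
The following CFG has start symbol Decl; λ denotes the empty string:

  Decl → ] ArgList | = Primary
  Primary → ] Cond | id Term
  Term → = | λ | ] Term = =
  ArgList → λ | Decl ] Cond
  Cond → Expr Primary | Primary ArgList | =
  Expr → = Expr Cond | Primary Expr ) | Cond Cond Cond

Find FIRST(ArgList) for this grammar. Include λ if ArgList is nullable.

ArgList → λ contributes λ.
From ArgList → Decl ] Cond: add FIRST(Decl) = { =, ] }.
Union: FIRST(ArgList) = { =, ], λ }.

{ =, ], λ }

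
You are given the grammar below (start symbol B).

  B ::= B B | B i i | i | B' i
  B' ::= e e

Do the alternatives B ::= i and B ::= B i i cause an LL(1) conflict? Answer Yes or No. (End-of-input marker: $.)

Yes

FIRST(i) = { i } and FIRST(B i i) = { e, i }.
Both contain i, so the two alternatives are not disjoint — LL(1) conflict.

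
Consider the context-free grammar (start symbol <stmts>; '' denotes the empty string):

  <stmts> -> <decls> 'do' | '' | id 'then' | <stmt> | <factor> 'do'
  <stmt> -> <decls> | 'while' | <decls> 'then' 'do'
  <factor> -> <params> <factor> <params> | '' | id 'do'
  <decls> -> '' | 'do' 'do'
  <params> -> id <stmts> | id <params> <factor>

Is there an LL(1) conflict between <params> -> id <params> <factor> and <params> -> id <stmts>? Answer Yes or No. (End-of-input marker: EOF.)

Yes

FIRST(id <params> <factor>) = { id } and FIRST(id <stmts>) = { id }.
Both contain id, so the two alternatives are not disjoint — LL(1) conflict.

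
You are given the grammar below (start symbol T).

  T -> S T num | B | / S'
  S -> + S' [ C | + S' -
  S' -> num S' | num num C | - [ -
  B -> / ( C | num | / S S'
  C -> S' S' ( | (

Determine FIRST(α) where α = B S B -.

Add FIRST(B) = { /, num }; B is not nullable, stop.

{ /, num }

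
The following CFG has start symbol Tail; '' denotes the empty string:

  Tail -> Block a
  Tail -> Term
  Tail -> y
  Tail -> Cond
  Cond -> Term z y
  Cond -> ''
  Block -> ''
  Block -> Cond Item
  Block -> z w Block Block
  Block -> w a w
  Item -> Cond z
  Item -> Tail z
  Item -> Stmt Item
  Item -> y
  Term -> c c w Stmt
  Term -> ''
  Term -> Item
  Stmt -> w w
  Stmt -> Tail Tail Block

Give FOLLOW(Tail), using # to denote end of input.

Tail is the start symbol, so # ∈ FOLLOW(Tail).
In Item -> Tail z: add FIRST(z) = { z }.
In Stmt -> Tail Tail Block: add FIRST(Tail Block)\{''} = { a, c, w, y, z }.
  Since Tail Block is nullable, also add FOLLOW(Stmt) = { #, a, c, w, y, z }.
In Stmt -> Tail Tail Block: add FIRST(Block)\{''} = { a, c, w, y, z }.
  Since Block is nullable, also add FOLLOW(Stmt) = { #, a, c, w, y, z }.
Union: FOLLOW(Tail) = { #, a, c, w, y, z }.

{ #, a, c, w, y, z }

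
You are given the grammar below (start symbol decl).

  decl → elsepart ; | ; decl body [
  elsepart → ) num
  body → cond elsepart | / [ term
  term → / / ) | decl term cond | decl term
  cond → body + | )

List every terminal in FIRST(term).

term → / / ) contributes {/}.
From term → decl term cond: add FIRST(decl) = { ), ; }.
From term → decl term: add FIRST(decl) = { ), ; }.
Union: FIRST(term) = { ), /, ; }.

{ ), /, ; }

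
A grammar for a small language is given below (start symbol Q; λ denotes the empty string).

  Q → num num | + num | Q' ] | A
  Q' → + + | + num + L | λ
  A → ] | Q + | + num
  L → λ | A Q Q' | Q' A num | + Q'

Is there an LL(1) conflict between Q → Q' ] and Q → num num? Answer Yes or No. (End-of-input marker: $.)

No

FIRST(Q' ]) = { +, ] } and FIRST(num num) = { num }.
The FIRST sets are disjoint and neither alternative is nullable — no conflict.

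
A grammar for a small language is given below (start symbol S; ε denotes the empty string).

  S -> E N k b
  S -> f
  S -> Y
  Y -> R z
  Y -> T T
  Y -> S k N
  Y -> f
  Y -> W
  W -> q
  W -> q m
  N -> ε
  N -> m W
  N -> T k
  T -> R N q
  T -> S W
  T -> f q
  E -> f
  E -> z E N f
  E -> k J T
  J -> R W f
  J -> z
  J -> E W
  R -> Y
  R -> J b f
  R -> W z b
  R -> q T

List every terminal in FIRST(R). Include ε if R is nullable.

{ f, k, q, z }

From R -> Y: add FIRST(Y) = { f, k, q, z }.
From R -> J b f: add FIRST(J) = { f, k, q, z }.
From R -> W z b: add FIRST(W) = { q }.
R -> q T contributes {q}.
Union: FIRST(R) = { f, k, q, z }.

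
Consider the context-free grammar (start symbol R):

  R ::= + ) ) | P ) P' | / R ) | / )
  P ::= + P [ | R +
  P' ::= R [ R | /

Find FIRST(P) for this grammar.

{ +, / }

P ::= + P [ contributes {+}.
From P ::= R +: add FIRST(R) = { +, / }.
Union: FIRST(P) = { +, / }.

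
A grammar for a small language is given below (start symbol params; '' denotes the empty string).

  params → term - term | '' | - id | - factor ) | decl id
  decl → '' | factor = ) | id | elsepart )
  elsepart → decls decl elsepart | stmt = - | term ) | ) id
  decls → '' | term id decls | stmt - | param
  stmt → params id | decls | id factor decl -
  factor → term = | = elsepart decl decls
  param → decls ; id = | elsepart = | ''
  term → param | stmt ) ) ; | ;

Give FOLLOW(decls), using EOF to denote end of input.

{ ), -, ;, =, id }

In elsepart → decls decl elsepart: add FIRST(decl elsepart) = { ), -, ;, =, id }.
In decls → term id decls: decls is at the end, add FOLLOW(decls) = { ), -, ;, =, id }.
In stmt → decls: decls is at the end, add FOLLOW(stmt) = { ), -, = }.
In factor → = elsepart decl decls: decls is at the end, add FOLLOW(factor) = { ), -, ;, =, id }.
In param → decls ; id =: add FIRST(; id =) = { ; }.
Union: FOLLOW(decls) = { ), -, ;, =, id }.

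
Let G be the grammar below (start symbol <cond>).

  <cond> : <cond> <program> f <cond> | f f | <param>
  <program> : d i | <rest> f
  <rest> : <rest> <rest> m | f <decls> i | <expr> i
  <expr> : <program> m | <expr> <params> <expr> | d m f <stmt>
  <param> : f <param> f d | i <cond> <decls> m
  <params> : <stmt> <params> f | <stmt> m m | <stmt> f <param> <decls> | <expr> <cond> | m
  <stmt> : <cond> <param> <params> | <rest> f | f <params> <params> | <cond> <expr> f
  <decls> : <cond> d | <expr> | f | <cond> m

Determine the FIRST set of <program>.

{ d, f }

<program> : d i contributes {d}.
From <program> : <rest> f: add FIRST(<rest>) = { d, f }.
Union: FIRST(<program>) = { d, f }.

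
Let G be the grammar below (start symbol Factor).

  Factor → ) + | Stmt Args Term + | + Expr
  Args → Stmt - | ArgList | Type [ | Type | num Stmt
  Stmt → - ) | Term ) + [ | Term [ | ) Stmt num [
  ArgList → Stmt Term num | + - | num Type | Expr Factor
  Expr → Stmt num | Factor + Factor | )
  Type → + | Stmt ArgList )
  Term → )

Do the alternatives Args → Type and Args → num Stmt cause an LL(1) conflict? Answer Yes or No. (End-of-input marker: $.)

FIRST(Type) = { ), +, - } and FIRST(num Stmt) = { num }.
The FIRST sets are disjoint and neither alternative is nullable — no conflict.

No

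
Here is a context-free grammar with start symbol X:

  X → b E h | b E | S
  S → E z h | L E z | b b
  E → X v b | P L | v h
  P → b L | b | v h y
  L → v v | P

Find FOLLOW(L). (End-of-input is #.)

In S → L E z: add FIRST(E z) = { b, v }.
In E → P L: L is at the end, add FOLLOW(E) = { #, h, v, z }.
In P → b L: L is at the end, add FOLLOW(P) = { #, b, h, v, z }.
Union: FOLLOW(L) = { #, b, h, v, z }.

{ #, b, h, v, z }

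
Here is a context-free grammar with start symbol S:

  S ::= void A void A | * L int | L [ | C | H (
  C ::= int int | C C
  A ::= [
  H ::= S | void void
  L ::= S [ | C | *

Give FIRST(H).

{ *, int, void }

From H ::= S: add FIRST(S) = { *, int, void }.
H ::= void void contributes {void}.
Union: FIRST(H) = { *, int, void }.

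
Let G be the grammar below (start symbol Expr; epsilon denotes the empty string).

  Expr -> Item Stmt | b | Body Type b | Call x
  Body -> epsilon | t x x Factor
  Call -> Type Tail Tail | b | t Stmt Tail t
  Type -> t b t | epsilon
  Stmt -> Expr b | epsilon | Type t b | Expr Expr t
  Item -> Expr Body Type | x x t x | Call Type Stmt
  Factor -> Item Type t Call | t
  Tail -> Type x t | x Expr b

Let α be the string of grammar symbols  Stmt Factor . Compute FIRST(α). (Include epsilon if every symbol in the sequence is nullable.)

{ b, t, x }

Add FIRST(Stmt)\{epsilon} = { b, t, x }; Stmt is nullable, continue.
Add FIRST(Factor) = { b, t, x }; Factor is not nullable, stop.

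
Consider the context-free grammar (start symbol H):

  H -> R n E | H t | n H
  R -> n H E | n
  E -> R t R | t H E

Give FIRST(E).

{ n, t }

From E -> R t R: add FIRST(R) = { n }.
E -> t H E contributes {t}.
Union: FIRST(E) = { n, t }.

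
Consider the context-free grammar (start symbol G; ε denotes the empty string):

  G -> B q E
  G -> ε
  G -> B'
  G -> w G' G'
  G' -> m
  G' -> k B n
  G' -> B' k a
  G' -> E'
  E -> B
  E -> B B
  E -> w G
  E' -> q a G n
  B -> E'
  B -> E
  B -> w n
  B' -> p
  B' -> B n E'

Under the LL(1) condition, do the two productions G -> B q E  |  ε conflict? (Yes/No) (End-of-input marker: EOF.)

Yes

FIRST(B q E) = { q, w } and FIRST(ε) = { ε }.
The second alternative is nullable and FOLLOW(G) = { EOF, n, q, w } shares q with FIRST of the first — conflict.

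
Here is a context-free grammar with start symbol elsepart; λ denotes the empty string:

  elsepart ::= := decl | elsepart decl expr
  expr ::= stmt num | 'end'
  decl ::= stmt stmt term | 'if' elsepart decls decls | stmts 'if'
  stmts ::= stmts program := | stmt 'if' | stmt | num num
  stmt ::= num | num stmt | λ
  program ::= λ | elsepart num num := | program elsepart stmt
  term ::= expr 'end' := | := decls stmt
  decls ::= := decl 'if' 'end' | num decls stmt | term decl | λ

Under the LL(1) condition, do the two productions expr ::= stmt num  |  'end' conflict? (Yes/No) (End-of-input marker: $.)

FIRST(stmt num) = { num } and FIRST('end') = { 'end' }.
The FIRST sets are disjoint and neither alternative is nullable — no conflict.

No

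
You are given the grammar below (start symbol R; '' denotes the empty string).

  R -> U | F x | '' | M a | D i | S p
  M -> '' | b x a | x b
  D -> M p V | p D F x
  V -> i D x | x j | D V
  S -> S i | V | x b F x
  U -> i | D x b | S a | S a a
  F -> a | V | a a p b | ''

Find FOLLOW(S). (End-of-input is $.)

{ a, i, p }

In R -> S p: add FIRST(p) = { p }.
In S -> S i: add FIRST(i) = { i }.
In U -> S a: add FIRST(a) = { a }.
In U -> S a a: add FIRST(a a) = { a }.
Union: FOLLOW(S) = { a, i, p }.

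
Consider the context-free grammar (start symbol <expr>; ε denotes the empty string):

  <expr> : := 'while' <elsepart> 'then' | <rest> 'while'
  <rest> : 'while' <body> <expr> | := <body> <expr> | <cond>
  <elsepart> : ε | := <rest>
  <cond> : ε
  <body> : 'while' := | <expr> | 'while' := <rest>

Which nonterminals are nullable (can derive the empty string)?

{ <cond>, <elsepart>, <rest> }

Directly nullable (have an ε-production): <elsepart>, <cond>.
<rest> : <cond> with every symbol nullable, so <rest> is nullable.
No other nonterminal has a production whose RHS symbols are all nullable.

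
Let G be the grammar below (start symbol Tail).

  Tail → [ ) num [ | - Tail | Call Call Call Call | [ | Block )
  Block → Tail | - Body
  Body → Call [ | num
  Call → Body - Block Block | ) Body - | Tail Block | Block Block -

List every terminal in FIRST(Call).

{ ), -, [, num }

From Call → Body - Block Block: add FIRST(Body) = { ), -, [, num }.
Call → ) Body - contributes {)}.
From Call → Tail Block: add FIRST(Tail) = { ), -, [, num }.
From Call → Block Block -: add FIRST(Block) = { ), -, [, num }.
Union: FIRST(Call) = { ), -, [, num }.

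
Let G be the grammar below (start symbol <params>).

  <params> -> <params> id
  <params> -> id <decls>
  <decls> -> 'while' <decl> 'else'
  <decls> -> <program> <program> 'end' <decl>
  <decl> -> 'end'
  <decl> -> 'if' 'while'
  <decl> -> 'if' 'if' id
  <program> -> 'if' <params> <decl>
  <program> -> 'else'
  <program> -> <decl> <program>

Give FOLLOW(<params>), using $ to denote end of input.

<params> is the start symbol, so $ ∈ FOLLOW(<params>).
In <params> -> <params> id: add FIRST(id) = { id }.
In <program> -> 'if' <params> <decl>: add FIRST(<decl>) = { 'end', 'if' }.
Union: FOLLOW(<params>) = { $, 'end', 'if', id }.

{ $, 'end', 'if', id }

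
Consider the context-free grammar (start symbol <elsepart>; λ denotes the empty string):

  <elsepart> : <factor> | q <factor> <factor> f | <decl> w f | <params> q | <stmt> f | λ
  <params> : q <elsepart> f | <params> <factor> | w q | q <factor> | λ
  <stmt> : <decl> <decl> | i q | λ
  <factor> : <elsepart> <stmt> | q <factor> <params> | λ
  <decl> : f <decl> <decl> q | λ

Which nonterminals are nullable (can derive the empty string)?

Directly nullable (have an λ-production): <elsepart>, <params>, <stmt>, <factor>, <decl>.

{ <decl>, <elsepart>, <factor>, <params>, <stmt> }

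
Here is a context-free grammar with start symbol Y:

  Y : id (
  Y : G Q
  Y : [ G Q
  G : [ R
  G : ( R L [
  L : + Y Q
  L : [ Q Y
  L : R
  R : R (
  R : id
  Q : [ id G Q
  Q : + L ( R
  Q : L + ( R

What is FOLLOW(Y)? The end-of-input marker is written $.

Y is the start symbol, so $ ∈ FOLLOW(Y).
In L : + Y Q: add FIRST(Q) = { +, [, id }.
In L : [ Q Y: Y is at the end, add FOLLOW(L) = { (, +, [ }.
Union: FOLLOW(Y) = { $, (, +, [, id }.

{ $, (, +, [, id }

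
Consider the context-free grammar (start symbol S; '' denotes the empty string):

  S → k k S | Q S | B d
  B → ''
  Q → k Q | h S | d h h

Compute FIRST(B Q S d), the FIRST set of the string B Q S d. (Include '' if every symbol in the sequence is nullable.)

Add FIRST(B)\{''} = {  }; B is nullable, continue.
Add FIRST(Q) = { d, h, k }; Q is not nullable, stop.

{ d, h, k }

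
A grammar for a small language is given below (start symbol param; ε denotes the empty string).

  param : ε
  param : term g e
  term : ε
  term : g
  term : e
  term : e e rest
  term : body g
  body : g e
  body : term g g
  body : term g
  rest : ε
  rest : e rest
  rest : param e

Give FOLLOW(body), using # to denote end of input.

{ g }

In term : body g: add FIRST(g) = { g }.
Union: FOLLOW(body) = { g }.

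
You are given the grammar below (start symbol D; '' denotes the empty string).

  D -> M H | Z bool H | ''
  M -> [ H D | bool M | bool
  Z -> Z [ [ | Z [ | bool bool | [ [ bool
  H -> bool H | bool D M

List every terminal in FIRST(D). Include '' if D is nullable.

From D -> M H: add FIRST(M) = { [, bool }.
From D -> Z bool H: add FIRST(Z) = { [, bool }.
D -> '' contributes ''.
Union: FIRST(D) = { [, bool, '' }.

{ [, bool, '' }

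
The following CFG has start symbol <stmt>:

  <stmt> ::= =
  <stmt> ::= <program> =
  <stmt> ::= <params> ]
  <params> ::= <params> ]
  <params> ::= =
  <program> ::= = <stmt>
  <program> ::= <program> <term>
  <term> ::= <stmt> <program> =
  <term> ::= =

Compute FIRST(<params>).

{ = }

From <params> ::= <params> ]: add FIRST(<params>) = { = }.
<params> ::= = contributes {=}.
Union: FIRST(<params>) = { = }.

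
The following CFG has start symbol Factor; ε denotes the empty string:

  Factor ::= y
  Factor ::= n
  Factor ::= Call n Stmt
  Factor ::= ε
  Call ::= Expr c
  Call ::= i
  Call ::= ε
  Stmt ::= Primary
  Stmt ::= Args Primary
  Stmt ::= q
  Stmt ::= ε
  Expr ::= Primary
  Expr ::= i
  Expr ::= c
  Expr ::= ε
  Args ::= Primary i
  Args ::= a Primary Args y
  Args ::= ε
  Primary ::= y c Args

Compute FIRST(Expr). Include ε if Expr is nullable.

From Expr ::= Primary: add FIRST(Primary) = { y }.
Expr ::= i contributes {i}.
Expr ::= c contributes {c}.
Expr ::= ε contributes ε.
Union: FIRST(Expr) = { c, i, y, ε }.

{ c, i, y, ε }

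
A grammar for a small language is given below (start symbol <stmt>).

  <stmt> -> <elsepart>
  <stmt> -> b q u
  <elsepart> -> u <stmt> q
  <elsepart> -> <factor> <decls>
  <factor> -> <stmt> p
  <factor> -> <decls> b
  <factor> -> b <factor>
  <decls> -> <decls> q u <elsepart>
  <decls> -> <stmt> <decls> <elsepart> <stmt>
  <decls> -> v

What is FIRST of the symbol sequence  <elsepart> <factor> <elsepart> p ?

{ b, u, v }

Add FIRST(<elsepart>) = { b, u, v }; <elsepart> is not nullable, stop.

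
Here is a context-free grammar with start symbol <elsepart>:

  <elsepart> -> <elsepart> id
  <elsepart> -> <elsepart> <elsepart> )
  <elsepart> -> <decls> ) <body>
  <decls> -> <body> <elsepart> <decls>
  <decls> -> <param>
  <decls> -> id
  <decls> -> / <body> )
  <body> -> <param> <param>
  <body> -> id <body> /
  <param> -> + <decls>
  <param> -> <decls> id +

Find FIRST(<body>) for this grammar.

From <body> -> <param> <param>: add FIRST(<param>) = { +, /, id }.
<body> -> id <body> / contributes {id}.
Union: FIRST(<body>) = { +, /, id }.

{ +, /, id }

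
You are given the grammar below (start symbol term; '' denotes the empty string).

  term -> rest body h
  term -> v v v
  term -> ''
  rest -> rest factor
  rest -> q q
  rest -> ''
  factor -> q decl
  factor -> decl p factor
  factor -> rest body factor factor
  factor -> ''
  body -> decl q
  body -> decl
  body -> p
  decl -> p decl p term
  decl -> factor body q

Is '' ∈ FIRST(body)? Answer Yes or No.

No

Nullable nonterminals: factor, rest, term.
No production of body has an RHS whose symbols are all nullable, so body is not nullable.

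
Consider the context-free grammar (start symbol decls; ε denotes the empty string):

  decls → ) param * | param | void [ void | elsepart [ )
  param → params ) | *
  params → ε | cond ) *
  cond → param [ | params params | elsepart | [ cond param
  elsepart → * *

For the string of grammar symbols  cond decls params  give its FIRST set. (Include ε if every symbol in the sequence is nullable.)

Add FIRST(cond)\{ε} = { ), *, [ }; cond is nullable, continue.
Add FIRST(decls) = { ), *, [, void }; decls is not nullable, stop.

{ ), *, [, void }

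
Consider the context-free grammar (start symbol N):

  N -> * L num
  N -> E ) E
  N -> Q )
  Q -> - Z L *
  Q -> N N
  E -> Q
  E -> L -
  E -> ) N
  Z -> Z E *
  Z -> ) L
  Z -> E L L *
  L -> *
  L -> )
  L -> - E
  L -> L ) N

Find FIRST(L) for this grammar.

L -> * contributes {*}.
L -> ) contributes {)}.
L -> - E contributes {-}.
From L -> L ) N: add FIRST(L) = { ), *, - }.
Union: FIRST(L) = { ), *, - }.

{ ), *, - }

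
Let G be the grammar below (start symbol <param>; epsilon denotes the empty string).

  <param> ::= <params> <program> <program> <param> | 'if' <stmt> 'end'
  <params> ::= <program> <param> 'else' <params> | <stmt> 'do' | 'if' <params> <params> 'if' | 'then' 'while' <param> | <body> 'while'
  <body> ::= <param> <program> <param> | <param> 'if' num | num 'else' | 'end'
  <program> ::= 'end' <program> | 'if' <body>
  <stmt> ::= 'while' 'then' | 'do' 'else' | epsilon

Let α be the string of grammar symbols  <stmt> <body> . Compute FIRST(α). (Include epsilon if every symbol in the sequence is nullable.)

{ 'do', 'end', 'if', 'then', 'while', num }

Add FIRST(<stmt>)\{epsilon} = { 'do', 'while' }; <stmt> is nullable, continue.
Add FIRST(<body>) = { 'do', 'end', 'if', 'then', 'while', num }; <body> is not nullable, stop.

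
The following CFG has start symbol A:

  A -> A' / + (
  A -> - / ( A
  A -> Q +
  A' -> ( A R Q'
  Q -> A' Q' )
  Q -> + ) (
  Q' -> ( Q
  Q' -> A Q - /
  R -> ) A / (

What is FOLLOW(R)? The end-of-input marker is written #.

In A' -> ( A R Q': add FIRST(Q') = { (, +, - }.
Union: FOLLOW(R) = { (, +, - }.

{ (, +, - }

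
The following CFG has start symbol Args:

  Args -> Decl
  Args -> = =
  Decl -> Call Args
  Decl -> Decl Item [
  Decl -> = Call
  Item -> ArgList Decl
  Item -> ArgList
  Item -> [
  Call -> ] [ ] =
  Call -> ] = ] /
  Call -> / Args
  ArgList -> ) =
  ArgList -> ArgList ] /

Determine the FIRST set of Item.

From Item -> ArgList Decl: add FIRST(ArgList) = { ) }.
From Item -> ArgList: add FIRST(ArgList) = { ) }.
Item -> [ contributes {[}.
Union: FIRST(Item) = { ), [ }.

{ ), [ }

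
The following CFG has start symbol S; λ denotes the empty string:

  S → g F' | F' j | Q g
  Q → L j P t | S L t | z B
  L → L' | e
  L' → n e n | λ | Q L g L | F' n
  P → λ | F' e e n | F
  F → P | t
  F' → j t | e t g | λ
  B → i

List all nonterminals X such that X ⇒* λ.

Directly nullable (have an λ-production): L', P, F'.
L → L' with every symbol nullable, so L is nullable.
F → P with every symbol nullable, so F is nullable.
No other nonterminal has a production whose RHS symbols are all nullable.

{ F, F', L, L', P }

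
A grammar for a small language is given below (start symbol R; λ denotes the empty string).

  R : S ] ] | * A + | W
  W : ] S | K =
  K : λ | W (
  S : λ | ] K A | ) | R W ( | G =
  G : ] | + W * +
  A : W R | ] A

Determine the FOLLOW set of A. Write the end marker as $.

{ $, (, ), *, +, =, ] }

In R : * A +: add FIRST(+) = { + }.
In S : ] K A: A is at the end, add FOLLOW(S) = { $, (, ), *, +, =, ] }.
In A : ] A: A is at the end, add FOLLOW(A) = { $, (, ), *, +, =, ] }.
Union: FOLLOW(A) = { $, (, ), *, +, =, ] }.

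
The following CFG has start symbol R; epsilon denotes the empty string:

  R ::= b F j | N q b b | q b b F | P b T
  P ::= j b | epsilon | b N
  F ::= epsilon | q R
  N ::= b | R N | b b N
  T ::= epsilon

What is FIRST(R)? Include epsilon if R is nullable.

R ::= b F j contributes {b}.
From R ::= N q b b: add FIRST(N) = { b, j, q }.
R ::= q b b F contributes {q}.
From R ::= P b T: P nullable, take FIRST(P) ∪ {b} = { b, j }.
Union: FIRST(R) = { b, j, q }.

{ b, j, q }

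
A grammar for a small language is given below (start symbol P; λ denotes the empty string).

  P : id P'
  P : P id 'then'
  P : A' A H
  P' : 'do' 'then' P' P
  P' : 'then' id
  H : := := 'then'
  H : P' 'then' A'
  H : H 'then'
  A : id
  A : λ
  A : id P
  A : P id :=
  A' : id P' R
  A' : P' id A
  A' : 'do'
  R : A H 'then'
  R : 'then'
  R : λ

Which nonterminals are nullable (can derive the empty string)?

{ A, R }

Directly nullable (have an λ-production): A, R.
No other nonterminal has a production whose RHS symbols are all nullable.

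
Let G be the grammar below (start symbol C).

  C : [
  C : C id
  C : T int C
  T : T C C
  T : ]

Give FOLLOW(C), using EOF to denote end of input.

{ EOF, [, ], id, int }

C is the start symbol, so EOF ∈ FOLLOW(C).
In C : C id: add FIRST(id) = { id }.
In C : T int C: C is at the end, add FOLLOW(C) = { EOF, [, ], id, int }.
In T : T C C: add FIRST(C) = { [, ] }.
In T : T C C: C is at the end, add FOLLOW(T) = { [, ], int }.
Union: FOLLOW(C) = { EOF, [, ], id, int }.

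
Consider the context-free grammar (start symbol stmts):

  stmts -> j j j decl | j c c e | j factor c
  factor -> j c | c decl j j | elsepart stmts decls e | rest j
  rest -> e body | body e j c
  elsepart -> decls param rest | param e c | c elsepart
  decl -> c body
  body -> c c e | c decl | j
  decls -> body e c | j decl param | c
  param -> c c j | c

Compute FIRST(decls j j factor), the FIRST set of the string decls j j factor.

Add FIRST(decls) = { c, j }; decls is not nullable, stop.

{ c, j }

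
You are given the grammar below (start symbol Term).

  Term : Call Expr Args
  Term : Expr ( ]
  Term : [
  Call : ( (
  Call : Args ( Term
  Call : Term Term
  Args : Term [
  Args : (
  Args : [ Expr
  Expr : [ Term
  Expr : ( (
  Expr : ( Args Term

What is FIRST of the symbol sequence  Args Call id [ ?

{ (, [ }

Add FIRST(Args) = { (, [ }; Args is not nullable, stop.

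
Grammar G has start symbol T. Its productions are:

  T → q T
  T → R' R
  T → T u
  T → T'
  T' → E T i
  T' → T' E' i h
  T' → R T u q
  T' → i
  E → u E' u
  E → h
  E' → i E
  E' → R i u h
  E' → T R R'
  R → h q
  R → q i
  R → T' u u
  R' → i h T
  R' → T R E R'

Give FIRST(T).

{ h, i, q, u }

T → q T contributes {q}.
From T → R' R: add FIRST(R') = { h, i, q, u }.
From T → T u: add FIRST(T) = { h, i, q, u }.
From T → T': add FIRST(T') = { h, i, q, u }.
Union: FIRST(T) = { h, i, q, u }.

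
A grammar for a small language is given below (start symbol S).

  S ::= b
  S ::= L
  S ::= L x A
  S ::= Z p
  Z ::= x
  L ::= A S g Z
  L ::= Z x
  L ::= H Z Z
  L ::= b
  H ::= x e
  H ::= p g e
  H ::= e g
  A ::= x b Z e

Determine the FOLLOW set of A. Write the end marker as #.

In S ::= L x A: A is at the end, add FOLLOW(S) = { #, g }.
In L ::= A S g Z: add FIRST(S g Z) = { b, e, p, x }.
Union: FOLLOW(A) = { #, b, e, g, p, x }.

{ #, b, e, g, p, x }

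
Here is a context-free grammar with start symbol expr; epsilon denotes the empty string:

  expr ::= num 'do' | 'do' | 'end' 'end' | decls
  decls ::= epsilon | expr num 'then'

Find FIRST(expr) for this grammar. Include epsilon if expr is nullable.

expr ::= num 'do' contributes {num}.
expr ::= 'do' contributes {'do'}.
expr ::= 'end' 'end' contributes {'end'}.
From expr ::= decls: add FIRST(decls) = { 'do', 'end', num, epsilon } (including epsilon since decls is nullable).
Union: FIRST(expr) = { 'do', 'end', num, epsilon }.

{ 'do', 'end', num, epsilon }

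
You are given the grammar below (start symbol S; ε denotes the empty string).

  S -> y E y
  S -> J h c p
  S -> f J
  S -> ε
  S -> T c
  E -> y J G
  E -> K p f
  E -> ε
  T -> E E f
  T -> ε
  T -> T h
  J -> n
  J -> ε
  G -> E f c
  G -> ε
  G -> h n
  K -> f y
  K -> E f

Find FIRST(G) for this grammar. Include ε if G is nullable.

{ f, h, y, ε }

From G -> E f c: E nullable, take FIRST(E) ∪ {f} = { f, y }.
G -> ε contributes ε.
G -> h n contributes {h}.
Union: FIRST(G) = { f, h, y, ε }.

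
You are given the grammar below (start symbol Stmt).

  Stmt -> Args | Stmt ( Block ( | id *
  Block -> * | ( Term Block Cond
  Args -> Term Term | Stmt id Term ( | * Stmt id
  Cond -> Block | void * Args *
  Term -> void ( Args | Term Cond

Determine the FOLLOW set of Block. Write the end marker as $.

{ $, (, *, id, void }

In Stmt -> Stmt ( Block (: add FIRST(() = { ( }.
In Block -> ( Term Block Cond: add FIRST(Cond) = { (, *, void }.
In Cond -> Block: Block is at the end, add FOLLOW(Cond) = { $, (, *, id, void }.
Union: FOLLOW(Block) = { $, (, *, id, void }.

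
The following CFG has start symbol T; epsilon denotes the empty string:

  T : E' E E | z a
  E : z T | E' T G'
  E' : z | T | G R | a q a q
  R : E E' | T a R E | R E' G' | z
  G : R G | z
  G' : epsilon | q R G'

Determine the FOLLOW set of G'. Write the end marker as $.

{ $, a, q, z }

In E : E' T G': G' is at the end, add FOLLOW(E) = { $, a, q, z }.
In R : R E' G': G' is at the end, add FOLLOW(R) = { $, a, q, z }.
In G' : q R G': G' is at the end, add FOLLOW(G') = { $, a, q, z }.
Union: FOLLOW(G') = { $, a, q, z }.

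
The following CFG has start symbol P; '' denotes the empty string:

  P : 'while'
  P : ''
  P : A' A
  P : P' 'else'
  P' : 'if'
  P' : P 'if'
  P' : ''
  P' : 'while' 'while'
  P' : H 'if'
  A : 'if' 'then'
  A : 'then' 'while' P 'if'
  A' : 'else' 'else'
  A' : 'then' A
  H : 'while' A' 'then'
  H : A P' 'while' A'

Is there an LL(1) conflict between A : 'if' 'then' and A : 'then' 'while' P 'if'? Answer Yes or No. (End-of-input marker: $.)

FIRST('if' 'then') = { 'if' } and FIRST('then' 'while' P 'if') = { 'then' }.
The FIRST sets are disjoint and neither alternative is nullable — no conflict.

No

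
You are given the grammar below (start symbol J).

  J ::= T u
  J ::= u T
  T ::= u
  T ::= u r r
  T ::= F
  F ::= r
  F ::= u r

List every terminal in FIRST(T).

T ::= u contributes {u}.
T ::= u r r contributes {u}.
From T ::= F: add FIRST(F) = { r, u }.
Union: FIRST(T) = { r, u }.

{ r, u }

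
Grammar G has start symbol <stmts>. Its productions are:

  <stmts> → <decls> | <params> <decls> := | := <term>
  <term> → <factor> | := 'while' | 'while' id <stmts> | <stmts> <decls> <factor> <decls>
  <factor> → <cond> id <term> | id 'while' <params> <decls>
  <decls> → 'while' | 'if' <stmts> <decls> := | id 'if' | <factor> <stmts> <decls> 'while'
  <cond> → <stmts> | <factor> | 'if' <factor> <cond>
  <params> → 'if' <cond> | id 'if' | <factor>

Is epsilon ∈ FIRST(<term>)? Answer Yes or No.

No

No nonterminal in this grammar is nullable.
No production of <term> has an RHS whose symbols are all nullable, so <term> is not nullable.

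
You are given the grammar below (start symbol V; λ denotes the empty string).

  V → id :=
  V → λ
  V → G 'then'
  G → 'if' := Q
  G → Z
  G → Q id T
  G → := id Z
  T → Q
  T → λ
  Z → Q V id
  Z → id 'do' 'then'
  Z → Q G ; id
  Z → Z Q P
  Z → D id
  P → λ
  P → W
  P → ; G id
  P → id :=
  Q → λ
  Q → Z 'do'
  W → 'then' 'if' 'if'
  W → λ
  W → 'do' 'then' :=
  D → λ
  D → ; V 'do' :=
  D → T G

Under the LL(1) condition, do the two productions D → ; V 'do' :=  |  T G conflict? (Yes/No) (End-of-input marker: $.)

Yes

FIRST(; V 'do' :=) = { ; } and FIRST(T G) = { 'if', :=, ;, id }.
Both contain ;, so the two alternatives are not disjoint — LL(1) conflict.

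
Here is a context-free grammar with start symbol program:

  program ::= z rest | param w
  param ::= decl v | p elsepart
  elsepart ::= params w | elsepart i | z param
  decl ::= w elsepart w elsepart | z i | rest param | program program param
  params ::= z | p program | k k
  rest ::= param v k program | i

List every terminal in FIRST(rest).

{ i, p, w, z }

From rest ::= param v k program: add FIRST(param) = { i, p, w, z }.
rest ::= i contributes {i}.
Union: FIRST(rest) = { i, p, w, z }.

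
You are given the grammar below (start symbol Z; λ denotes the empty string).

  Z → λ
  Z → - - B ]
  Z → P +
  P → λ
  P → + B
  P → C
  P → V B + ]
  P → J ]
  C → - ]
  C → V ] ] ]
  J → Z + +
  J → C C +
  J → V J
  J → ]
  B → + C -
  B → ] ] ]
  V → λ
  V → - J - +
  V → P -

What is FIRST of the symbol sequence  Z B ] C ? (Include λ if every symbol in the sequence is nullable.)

{ +, -, ] }

Add FIRST(Z)\{λ} = { +, -, ] }; Z is nullable, continue.
Add FIRST(B) = { +, ] }; B is not nullable, stop.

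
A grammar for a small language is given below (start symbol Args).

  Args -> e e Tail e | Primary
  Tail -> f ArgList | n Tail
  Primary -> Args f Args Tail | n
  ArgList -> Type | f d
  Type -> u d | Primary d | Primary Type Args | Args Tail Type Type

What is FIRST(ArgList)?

From ArgList -> Type: add FIRST(Type) = { e, n, u }.
ArgList -> f d contributes {f}.
Union: FIRST(ArgList) = { e, f, n, u }.

{ e, f, n, u }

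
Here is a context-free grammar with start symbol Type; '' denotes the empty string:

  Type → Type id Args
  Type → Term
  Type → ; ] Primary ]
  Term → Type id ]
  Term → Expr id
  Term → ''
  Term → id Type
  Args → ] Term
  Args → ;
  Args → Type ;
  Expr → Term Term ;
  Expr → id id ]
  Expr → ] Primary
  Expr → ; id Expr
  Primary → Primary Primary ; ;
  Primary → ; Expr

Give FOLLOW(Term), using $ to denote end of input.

In Type → Term: Term is at the end, add FOLLOW(Type) = { $, ;, ], id }.
In Args → ] Term: Term is at the end, add FOLLOW(Args) = { $, ;, ], id }.
In Expr → Term Term ;: add FIRST(Term ;) = { ;, ], id }.
In Expr → Term Term ;: add FIRST(;) = { ; }.
Union: FOLLOW(Term) = { $, ;, ], id }.

{ $, ;, ], id }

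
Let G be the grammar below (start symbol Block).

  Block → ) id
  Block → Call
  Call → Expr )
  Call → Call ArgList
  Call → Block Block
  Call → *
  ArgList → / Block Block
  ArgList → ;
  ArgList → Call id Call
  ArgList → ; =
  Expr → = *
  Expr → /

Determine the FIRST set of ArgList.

ArgList → / Block Block contributes {/}.
ArgList → ; contributes {;}.
From ArgList → Call id Call: add FIRST(Call) = { ), *, /, = }.
ArgList → ; = contributes {;}.
Union: FIRST(ArgList) = { ), *, /, ;, = }.

{ ), *, /, ;, = }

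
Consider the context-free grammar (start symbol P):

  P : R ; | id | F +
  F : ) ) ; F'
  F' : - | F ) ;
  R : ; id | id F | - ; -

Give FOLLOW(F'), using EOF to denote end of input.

In F : ) ) ; F': F' is at the end, add FOLLOW(F) = { ), +, ; }.
Union: FOLLOW(F') = { ), +, ; }.

{ ), +, ; }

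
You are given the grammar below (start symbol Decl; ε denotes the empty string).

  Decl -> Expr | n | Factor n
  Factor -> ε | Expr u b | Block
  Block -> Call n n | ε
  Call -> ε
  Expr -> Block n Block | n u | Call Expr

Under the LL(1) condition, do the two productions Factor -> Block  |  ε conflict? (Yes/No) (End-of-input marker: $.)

FIRST(Block) = { n, ε } and FIRST(ε) = { ε }.
Both alternatives are nullable, violating the LL(1) condition.

Yes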